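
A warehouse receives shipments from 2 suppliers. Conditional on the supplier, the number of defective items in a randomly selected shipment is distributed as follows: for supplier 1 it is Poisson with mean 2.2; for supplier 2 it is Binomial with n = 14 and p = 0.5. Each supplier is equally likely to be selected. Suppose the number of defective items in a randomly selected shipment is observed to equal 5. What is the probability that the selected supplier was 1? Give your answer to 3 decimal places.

Likelihoods P(X=5 | ·): 1: 0.0475866; 2: 0.122192.
Posterior ∝ prior × likelihood. Numerator for 1: 0.5·0.0475866 = 0.0237933.
Normalizing constant: 0.5·0.0475866 + 0.5·0.122192 = 0.0848895.
P(1 | observation) = 0.0237933 / 0.0848895 = 0.280285.

0.280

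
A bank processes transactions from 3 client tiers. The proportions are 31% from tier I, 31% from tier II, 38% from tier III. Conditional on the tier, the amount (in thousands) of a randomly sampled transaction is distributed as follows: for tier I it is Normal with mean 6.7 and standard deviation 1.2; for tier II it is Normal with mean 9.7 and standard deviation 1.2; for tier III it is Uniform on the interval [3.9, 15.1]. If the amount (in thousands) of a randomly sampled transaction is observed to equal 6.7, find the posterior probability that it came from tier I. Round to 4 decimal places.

Likelihoods f(6.7 | ·): I: 0.332452; II: 0.0146069; III: 0.0892857.
Posterior ∝ prior × likelihood. Numerator for I: 0.31·0.332452 = 0.10306.
Normalizing constant: 0.31·0.332452 + 0.31·0.0146069 + 0.38·0.0892857 = 0.141517.
P(I | observation) = 0.10306 / 0.141517 = 0.728253.

0.7283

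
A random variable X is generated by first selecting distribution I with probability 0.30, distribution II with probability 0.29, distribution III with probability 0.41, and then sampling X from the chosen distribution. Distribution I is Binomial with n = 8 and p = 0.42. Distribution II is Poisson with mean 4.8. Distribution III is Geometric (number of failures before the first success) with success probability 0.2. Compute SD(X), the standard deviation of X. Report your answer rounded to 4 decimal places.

Per component, I: μ=3.36, E[X²]=13.2384; II: μ=4.8, E[X²]=27.84; III: μ=4, E[X²]=36.
E[X] = 0.3·3.36 + 0.29·4.8 + 0.41·4 = 4.04.
E[X²] = 0.3·13.2384 + 0.29·27.84 + 0.41·36 = 26.8051.
Var(X) = E[X²] − (E[X])² = 26.8051 − 16.3216 = 10.4835.
SD(X) = √10.4835 = 3.23783.

3.2378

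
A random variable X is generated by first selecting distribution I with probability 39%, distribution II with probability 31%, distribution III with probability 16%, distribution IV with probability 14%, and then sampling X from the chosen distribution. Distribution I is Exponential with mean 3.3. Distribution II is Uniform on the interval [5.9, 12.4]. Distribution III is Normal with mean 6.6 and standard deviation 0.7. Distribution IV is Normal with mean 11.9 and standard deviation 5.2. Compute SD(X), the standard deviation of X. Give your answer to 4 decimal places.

Per component, I: μ=3.3, E[X²]=21.78; II: μ=9.15, E[X²]=87.2433; III: μ=6.6, E[X²]=44.05; IV: μ=11.9, E[X²]=168.65.
E[X] = 0.39·3.3 + 0.31·9.15 + 0.16·6.6 + 0.14·11.9 = 6.8455.
E[X²] = 0.39·21.78 + 0.31·87.2433 + 0.16·44.05 + 0.14·168.65 = 66.1986.
Var(X) = E[X²] − (E[X])² = 66.1986 − 46.8609 = 19.3378.
SD(X) = √19.3378 = 4.39747.

4.3975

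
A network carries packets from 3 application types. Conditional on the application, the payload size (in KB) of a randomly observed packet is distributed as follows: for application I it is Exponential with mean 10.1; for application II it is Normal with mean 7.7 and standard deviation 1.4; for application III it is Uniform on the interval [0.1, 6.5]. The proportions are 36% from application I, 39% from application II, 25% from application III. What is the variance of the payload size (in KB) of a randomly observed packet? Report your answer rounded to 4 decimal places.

Per component, I: μ=10.1, E[X²]=204.02; II: μ=7.7, E[X²]=61.25; III: μ=3.3, E[X²]=14.3033.
E[X] = 0.36·10.1 + 0.39·7.7 + 0.25·3.3 = 7.464.
E[X²] = 0.36·204.02 + 0.39·61.25 + 0.25·14.3033 = 100.911.
Var(X) = E[X²] − (E[X])² = 100.911 − 55.7113 = 45.1992.

45.1992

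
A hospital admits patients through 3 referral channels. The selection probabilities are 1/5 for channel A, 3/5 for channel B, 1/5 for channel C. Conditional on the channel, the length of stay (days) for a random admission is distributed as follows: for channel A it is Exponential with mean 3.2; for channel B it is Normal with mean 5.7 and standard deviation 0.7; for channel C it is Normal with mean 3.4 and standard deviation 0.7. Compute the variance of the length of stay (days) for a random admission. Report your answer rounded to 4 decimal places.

Per component, A: μ=3.2, E[X²]=20.48; B: μ=5.7, E[X²]=32.98; C: μ=3.4, E[X²]=12.05.
E[X] = 0.2·3.2 + 0.6·5.7 + 0.2·3.4 = 4.74.
E[X²] = 0.2·20.48 + 0.6·32.98 + 0.2·12.05 = 26.294.
Var(X) = E[X²] − (E[X])² = 26.294 − 22.4676 = 3.8264.

3.8264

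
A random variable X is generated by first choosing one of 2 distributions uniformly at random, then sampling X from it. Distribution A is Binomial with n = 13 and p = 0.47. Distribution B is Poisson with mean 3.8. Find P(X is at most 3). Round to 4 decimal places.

0.2723

Conditional on each component, P(X ≤ 3): A: 0.0711627; B: 0.473485.
By total probability, P(X ≤ 3) = 0.5·0.0711627 + 0.5·0.473485 = 0.272324.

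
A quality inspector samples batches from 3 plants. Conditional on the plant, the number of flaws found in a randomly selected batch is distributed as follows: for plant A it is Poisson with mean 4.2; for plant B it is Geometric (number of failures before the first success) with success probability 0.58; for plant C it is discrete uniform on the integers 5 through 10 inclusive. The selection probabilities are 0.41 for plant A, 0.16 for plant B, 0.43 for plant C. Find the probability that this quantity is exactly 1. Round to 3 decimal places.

Conditional on each plant, P(X = 1): A: 0.0629814; B: 0.2436; C: 0.
By total probability, P(X = 1) = 0.41·0.0629814 + 0.16·0.2436 + 0.43·0 = 0.0647984.

0.065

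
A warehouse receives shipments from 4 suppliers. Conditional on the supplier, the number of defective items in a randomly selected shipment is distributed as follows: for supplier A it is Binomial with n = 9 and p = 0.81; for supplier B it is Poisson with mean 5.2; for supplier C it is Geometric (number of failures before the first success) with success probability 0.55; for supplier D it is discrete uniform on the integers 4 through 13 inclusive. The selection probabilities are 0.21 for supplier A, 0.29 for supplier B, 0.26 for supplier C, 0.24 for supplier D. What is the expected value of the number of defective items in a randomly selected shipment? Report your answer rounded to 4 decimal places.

Component means — A: 7.29; B: 5.2; C: 0.818182; D: 8.5.
E[X] = 0.21·7.29 + 0.29·5.2 + 0.26·0.818182 + 0.24·8.5 = 5.29163.

5.2916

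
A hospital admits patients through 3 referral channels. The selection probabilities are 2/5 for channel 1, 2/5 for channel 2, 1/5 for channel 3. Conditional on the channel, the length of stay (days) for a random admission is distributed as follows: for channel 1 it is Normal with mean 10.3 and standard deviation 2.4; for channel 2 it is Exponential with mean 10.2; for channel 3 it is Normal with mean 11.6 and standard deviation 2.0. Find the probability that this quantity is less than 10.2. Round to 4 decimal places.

Conditional on each channel, P(X < 10.2): 1: 0.483382; 2: 0.632121; 3: 0.241964.
By total probability, P(X < 10.2) = 0.4·0.483382 + 0.4·0.632121 + 0.2·0.241964 = 0.494594.

0.4946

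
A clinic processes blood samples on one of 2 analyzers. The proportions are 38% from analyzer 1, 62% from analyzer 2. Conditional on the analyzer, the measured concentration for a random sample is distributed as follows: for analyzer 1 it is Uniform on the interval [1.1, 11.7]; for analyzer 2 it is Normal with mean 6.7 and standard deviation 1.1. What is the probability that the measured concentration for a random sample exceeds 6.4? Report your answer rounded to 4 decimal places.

Conditional on each analyzer, P(X > 6.4): 1: 0.5; 2: 0.607469.
By total probability, P(X > 6.4) = 0.38·0.5 + 0.62·0.607469 = 0.566631.

0.5666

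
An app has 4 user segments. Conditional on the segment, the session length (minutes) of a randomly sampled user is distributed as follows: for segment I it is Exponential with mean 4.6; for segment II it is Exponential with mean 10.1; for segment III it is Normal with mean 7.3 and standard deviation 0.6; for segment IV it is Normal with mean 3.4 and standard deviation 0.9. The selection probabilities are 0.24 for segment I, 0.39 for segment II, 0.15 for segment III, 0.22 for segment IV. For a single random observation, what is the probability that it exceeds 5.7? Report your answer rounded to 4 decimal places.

Conditional on each segment, P(X > 5.7): I: 0.289636; II: 0.568726; III: 0.99617; IV: 0.00530092.
By total probability, P(X > 5.7) = 0.24·0.289636 + 0.39·0.568726 + 0.15·0.99617 + 0.22·0.00530092 = 0.441907.

0.4419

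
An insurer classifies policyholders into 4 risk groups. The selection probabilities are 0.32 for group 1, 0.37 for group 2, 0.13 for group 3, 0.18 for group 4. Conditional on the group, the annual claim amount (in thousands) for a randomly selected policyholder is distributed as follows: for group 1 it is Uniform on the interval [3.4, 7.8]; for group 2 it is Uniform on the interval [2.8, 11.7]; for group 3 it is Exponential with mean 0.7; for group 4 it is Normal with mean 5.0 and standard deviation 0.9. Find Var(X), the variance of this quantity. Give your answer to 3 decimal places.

7.343

Per component, 1: μ=5.6, E[X²]=32.9733; 2: μ=7.25, E[X²]=59.1633; 3: μ=0.7, E[X²]=0.98; 4: μ=5, E[X²]=25.81.
E[X] = 0.32·5.6 + 0.37·7.25 + 0.13·0.7 + 0.18·5 = 5.4655.
E[X²] = 0.32·32.9733 + 0.37·59.1633 + 0.13·0.98 + 0.18·25.81 = 37.2151.
Var(X) = E[X²] − (E[X])² = 37.2151 − 29.8717 = 7.34341.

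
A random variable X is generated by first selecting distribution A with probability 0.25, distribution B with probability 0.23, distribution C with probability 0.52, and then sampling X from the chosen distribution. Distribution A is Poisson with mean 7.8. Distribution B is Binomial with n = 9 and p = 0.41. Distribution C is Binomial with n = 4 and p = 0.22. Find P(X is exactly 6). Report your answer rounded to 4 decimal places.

Conditional on each component, P(X = 6): A: 0.128156; B: 0.081948; C: 0.
By total probability, P(X = 6) = 0.25·0.128156 + 0.23·0.081948 + 0.52·0 = 0.050887.

0.0509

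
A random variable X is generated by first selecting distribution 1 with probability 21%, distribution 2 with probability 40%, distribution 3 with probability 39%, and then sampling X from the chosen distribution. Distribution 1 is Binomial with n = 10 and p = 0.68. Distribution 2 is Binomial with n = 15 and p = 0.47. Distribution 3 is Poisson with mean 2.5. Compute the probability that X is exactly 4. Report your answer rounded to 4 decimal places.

0.0869

Conditional on each component, P(X = 4): 1: 0.048212; 2: 0.0617389; 3: 0.133602.
By total probability, P(X = 4) = 0.21·0.048212 + 0.4·0.0617389 + 0.39·0.133602 = 0.0869248.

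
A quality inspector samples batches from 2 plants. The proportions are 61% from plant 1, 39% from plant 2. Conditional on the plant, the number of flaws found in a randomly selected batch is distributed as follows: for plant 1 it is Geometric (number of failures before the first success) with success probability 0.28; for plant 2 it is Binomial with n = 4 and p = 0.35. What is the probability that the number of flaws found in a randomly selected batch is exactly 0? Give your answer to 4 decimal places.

0.2404

Conditional on each plant, P(X = 0): 1: 0.28; 2: 0.178506.
By total probability, P(X = 0) = 0.61·0.28 + 0.39·0.178506 = 0.240417.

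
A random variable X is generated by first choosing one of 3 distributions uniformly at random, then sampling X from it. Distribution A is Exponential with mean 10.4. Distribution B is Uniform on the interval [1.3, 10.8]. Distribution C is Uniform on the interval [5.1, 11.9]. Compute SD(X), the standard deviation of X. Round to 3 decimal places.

6.559

Per component, A: μ=10.4, E[X²]=216.32; B: μ=6.05, E[X²]=44.1233; C: μ=8.5, E[X²]=76.1033.
E[X] = 0.333333·10.4 + 0.333333·6.05 + 0.333333·8.5 = 8.31667.
E[X²] = 0.333333·216.32 + 0.333333·44.1233 + 0.333333·76.1033 = 112.182.
Var(X) = E[X²] − (E[X])² = 112.182 − 69.1669 = 43.0153.
SD(X) = √43.0153 = 6.5586.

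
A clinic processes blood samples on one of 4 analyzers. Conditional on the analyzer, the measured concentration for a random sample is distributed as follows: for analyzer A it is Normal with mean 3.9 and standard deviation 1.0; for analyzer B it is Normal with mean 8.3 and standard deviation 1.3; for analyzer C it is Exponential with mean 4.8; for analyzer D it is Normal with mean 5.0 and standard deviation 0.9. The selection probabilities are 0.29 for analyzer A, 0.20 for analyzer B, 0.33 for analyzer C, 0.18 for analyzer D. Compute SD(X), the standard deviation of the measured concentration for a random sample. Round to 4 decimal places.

Per component, A: μ=3.9, E[X²]=16.21; B: μ=8.3, E[X²]=70.58; C: μ=4.8, E[X²]=46.08; D: μ=5, E[X²]=25.81.
E[X] = 0.29·3.9 + 0.2·8.3 + 0.33·4.8 + 0.18·5 = 5.275.
E[X²] = 0.29·16.21 + 0.2·70.58 + 0.33·46.08 + 0.18·25.81 = 38.6691.
Var(X) = E[X²] − (E[X])² = 38.6691 − 27.8256 = 10.8435.
SD(X) = √10.8435 = 3.29294.

3.2929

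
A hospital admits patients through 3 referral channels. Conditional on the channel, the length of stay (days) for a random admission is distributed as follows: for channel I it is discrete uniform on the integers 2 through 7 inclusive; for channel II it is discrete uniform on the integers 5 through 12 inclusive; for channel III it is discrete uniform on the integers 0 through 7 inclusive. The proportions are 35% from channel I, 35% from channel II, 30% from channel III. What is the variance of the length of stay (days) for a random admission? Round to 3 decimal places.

9.123

Per component, I: μ=4.5, E[X²]=23.1667; II: μ=8.5, E[X²]=77.5; III: μ=3.5, E[X²]=17.5.
E[X] = 0.35·4.5 + 0.35·8.5 + 0.3·3.5 = 5.6.
E[X²] = 0.35·23.1667 + 0.35·77.5 + 0.3·17.5 = 40.4833.
Var(X) = E[X²] − (E[X])² = 40.4833 − 31.36 = 9.12333.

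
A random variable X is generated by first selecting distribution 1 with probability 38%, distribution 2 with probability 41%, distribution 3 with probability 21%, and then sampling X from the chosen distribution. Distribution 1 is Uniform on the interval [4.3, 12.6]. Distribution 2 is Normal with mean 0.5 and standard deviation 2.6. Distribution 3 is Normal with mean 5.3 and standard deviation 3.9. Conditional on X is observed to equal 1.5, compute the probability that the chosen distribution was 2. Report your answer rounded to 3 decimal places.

Likelihoods f(1.5 | ·): 1: 0; 2: 0.1425; 3: 0.0636343.
Posterior ∝ prior × likelihood. Numerator for 2: 0.41·0.1425 = 0.0584249.
Normalizing constant: 0.38·0 + 0.41·0.1425 + 0.21·0.0636343 = 0.0717881.
P(2 | observation) = 0.0584249 / 0.0717881 = 0.813852.

0.814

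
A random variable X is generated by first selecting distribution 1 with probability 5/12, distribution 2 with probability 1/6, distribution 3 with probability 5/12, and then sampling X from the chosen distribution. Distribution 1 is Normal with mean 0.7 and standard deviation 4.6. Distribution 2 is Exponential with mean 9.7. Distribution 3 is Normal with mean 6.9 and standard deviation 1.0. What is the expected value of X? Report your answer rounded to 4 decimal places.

Component means — 1: 0.7; 2: 9.7; 3: 6.9.
E[X] = 0.416667·0.7 + 0.166667·9.7 + 0.416667·6.9 = 4.78333.

4.7833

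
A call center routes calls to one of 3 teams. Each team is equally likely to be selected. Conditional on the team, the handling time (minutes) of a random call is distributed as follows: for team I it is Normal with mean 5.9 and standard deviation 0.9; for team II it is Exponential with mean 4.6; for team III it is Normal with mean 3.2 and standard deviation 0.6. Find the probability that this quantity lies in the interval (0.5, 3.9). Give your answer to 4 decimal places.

0.4534

Conditional on each team, P(0.5 < X < 3.9): I: 0.0131341; II: 0.468658; III: 0.878324.
By total probability, P(0.5 < X < 3.9) = 0.333333·0.0131341 + 0.333333·0.468658 + 0.333333·0.878324 = 0.453372.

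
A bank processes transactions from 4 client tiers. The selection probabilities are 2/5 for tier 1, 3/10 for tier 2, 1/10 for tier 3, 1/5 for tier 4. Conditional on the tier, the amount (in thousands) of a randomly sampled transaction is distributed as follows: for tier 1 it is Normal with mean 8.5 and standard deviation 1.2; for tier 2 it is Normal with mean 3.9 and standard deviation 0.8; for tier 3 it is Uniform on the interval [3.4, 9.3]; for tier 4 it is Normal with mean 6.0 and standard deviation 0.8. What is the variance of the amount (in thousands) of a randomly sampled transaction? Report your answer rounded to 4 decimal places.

Per component, 1: μ=8.5, E[X²]=73.69; 2: μ=3.9, E[X²]=15.85; 3: μ=6.35, E[X²]=43.2233; 4: μ=6, E[X²]=36.64.
E[X] = 0.4·8.5 + 0.3·3.9 + 0.1·6.35 + 0.2·6 = 6.405.
E[X²] = 0.4·73.69 + 0.3·15.85 + 0.1·43.2233 + 0.2·36.64 = 45.8813.
Var(X) = E[X²] − (E[X])² = 45.8813 − 41.024 = 4.85731.

4.8573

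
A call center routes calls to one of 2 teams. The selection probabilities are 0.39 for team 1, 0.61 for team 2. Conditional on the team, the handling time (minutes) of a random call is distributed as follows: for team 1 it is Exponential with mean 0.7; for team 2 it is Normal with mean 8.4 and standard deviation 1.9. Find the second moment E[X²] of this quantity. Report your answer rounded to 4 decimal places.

For each component E[X²] = Var + (mean)², giving 1: 0.98; 2: 74.17.
Overall E[X²] = 0.39·0.98 + 0.61·74.17 = 45.6259.

45.6259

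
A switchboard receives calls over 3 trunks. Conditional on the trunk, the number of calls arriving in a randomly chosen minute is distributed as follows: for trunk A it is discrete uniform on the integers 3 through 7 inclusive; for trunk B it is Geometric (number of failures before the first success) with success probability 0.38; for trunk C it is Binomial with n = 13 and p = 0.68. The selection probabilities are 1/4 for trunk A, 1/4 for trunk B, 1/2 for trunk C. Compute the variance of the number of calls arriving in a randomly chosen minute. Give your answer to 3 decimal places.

Per component, A: μ=5, E[X²]=27; B: μ=1.63158, E[X²]=6.95568; C: μ=8.84, E[X²]=80.9744.
E[X] = 0.25·5 + 0.25·1.63158 + 0.5·8.84 = 6.07789.
E[X²] = 0.25·27 + 0.25·6.95568 + 0.5·80.9744 = 48.9761.
Var(X) = E[X²] − (E[X])² = 48.9761 − 36.9408 = 12.0353.

12.035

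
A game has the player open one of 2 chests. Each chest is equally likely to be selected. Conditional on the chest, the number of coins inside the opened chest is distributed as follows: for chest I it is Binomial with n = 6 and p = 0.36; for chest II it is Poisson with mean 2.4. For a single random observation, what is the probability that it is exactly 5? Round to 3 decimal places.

Conditional on each chest, P(X = 5): I: 0.023219; II: 0.0601961.
By total probability, P(X = 5) = 0.5·0.023219 + 0.5·0.0601961 = 0.0417075.

0.042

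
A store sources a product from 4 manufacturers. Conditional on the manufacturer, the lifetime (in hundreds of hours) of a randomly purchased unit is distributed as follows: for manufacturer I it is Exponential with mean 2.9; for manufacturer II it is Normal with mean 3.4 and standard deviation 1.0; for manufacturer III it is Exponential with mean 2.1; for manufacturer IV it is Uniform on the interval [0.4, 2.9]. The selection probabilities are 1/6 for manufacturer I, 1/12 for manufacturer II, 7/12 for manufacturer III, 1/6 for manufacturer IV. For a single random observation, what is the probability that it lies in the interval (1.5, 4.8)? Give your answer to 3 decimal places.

Conditional on each manufacturer, P(1.5 < X < 4.8): I: 0.405104; II: 0.890527; III: 0.38784; IV: 0.56.
By total probability, P(1.5 < X < 4.8) = 0.166667·0.405104 + 0.0833333·0.890527 + 0.583333·0.38784 + 0.166667·0.56 = 0.461301.

0.461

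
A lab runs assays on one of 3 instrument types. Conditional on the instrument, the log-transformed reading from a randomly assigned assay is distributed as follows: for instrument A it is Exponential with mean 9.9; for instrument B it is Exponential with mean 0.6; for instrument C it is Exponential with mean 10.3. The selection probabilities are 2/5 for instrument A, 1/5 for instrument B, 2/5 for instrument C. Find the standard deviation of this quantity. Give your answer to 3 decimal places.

Per component, A: μ=9.9, E[X²]=196.02; B: μ=0.6, E[X²]=0.72; C: μ=10.3, E[X²]=212.18.
E[X] = 0.4·9.9 + 0.2·0.6 + 0.4·10.3 = 8.2.
E[X²] = 0.4·196.02 + 0.2·0.72 + 0.4·212.18 = 163.424.
Var(X) = E[X²] − (E[X])² = 163.424 − 67.24 = 96.184.
SD(X) = √96.184 = 9.80734.

9.807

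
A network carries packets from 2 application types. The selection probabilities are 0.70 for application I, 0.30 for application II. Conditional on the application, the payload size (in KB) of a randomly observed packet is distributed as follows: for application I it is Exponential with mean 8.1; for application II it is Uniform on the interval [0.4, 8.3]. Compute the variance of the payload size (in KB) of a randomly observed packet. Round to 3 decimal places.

Per component, I: μ=8.1, E[X²]=131.22; II: μ=4.35, E[X²]=24.1233.
E[X] = 0.7·8.1 + 0.3·4.35 = 6.975.
E[X²] = 0.7·131.22 + 0.3·24.1233 = 99.091.
Var(X) = E[X²] − (E[X])² = 99.091 − 48.6506 = 50.4404.

50.440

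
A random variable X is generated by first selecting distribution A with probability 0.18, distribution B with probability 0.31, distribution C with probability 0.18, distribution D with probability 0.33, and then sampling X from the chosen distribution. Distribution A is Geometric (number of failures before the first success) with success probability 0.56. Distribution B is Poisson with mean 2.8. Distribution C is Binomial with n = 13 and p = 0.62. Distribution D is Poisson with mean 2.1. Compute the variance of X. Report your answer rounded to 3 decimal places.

8.112

Per component, A: μ=0.785714, E[X²]=2.02041; B: μ=2.8, E[X²]=10.64; C: μ=8.06, E[X²]=68.0264; D: μ=2.1, E[X²]=6.51.
E[X] = 0.18·0.785714 + 0.31·2.8 + 0.18·8.06 + 0.33·2.1 = 3.15323.
E[X²] = 0.18·2.02041 + 0.31·10.64 + 0.18·68.0264 + 0.33·6.51 = 18.0551.
Var(X) = E[X²] − (E[X])² = 18.0551 − 9.94285 = 8.11228.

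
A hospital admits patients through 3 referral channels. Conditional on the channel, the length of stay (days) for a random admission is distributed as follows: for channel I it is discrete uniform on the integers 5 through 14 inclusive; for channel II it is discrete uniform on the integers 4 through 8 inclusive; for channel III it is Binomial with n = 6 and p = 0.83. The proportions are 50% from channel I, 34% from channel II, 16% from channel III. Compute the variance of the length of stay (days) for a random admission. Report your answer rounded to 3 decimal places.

Per component, I: μ=9.5, E[X²]=98.5; II: μ=6, E[X²]=38; III: μ=4.98, E[X²]=25.647.
E[X] = 0.5·9.5 + 0.34·6 + 0.16·4.98 = 7.5868.
E[X²] = 0.5·98.5 + 0.34·38 + 0.16·25.647 = 66.2735.
Var(X) = E[X²] − (E[X])² = 66.2735 − 57.5595 = 8.71399.

8.714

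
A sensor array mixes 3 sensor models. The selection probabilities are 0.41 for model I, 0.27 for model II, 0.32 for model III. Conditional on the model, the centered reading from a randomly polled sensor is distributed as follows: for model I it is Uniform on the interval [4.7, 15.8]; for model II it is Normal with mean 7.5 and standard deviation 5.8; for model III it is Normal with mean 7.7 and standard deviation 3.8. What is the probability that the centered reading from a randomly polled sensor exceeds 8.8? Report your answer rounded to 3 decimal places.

Conditional on each model, P(X > 8.8): I: 0.630631; II: 0.411325; III: 0.386109.
By total probability, P(X > 8.8) = 0.41·0.630631 + 0.27·0.411325 + 0.32·0.386109 = 0.493171.

0.493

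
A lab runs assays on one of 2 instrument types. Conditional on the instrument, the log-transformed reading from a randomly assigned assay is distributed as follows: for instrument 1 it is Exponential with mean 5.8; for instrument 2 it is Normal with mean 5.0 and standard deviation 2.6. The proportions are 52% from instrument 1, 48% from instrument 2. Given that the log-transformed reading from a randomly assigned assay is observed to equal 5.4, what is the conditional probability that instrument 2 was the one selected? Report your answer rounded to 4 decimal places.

0.6732

Likelihoods f(5.4 | ·): 1: 0.0679562; 2: 0.151634.
Posterior ∝ prior × likelihood. Numerator for 2: 0.48·0.151634 = 0.0727844.
Normalizing constant: 0.52·0.0679562 + 0.48·0.151634 = 0.108122.
P(2 | observation) = 0.0727844 / 0.108122 = 0.673172.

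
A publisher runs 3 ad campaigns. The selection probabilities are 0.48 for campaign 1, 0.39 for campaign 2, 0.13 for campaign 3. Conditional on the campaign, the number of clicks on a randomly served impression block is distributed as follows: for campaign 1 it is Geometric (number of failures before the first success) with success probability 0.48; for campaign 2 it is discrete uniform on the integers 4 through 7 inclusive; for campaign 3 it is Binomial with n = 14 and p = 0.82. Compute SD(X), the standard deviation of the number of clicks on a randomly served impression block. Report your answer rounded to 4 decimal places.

Per component, 1: μ=1.08333, E[X²]=3.43056; 2: μ=5.5, E[X²]=31.5; 3: μ=11.48, E[X²]=133.857.
E[X] = 0.48·1.08333 + 0.39·5.5 + 0.13·11.48 = 4.1574.
E[X²] = 0.48·3.43056 + 0.39·31.5 + 0.13·133.857 = 31.3331.
Var(X) = E[X²] − (E[X])² = 31.3331 − 17.284 = 14.0491.
SD(X) = √14.0491 = 3.74821.

3.7482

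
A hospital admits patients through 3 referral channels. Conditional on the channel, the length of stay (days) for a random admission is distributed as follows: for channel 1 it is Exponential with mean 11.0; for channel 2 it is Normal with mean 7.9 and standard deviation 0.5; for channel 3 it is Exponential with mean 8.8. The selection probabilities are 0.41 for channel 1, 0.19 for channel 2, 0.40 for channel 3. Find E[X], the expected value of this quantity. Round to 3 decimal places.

Component means — 1: 11; 2: 7.9; 3: 8.8.
E[X] = 0.41·11 + 0.19·7.9 + 0.4·8.8 = 9.531.

9.531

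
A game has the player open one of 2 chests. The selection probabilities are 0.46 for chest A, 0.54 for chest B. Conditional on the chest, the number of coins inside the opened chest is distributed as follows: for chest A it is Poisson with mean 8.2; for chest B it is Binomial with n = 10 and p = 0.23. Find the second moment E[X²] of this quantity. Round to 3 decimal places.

For each component E[X²] = Var + (mean)², giving A: 75.44; B: 7.061.
Overall E[X²] = 0.46·75.44 + 0.54·7.061 = 38.5153.

38.515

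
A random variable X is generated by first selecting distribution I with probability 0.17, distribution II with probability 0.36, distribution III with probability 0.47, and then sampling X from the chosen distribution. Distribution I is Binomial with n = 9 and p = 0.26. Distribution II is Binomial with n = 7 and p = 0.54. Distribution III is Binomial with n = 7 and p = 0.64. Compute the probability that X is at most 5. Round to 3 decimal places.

0.862

Conditional on each component, P(X ≤ 5): I: 0.987757; II: 0.906771; III: 0.782846.
By total probability, P(X ≤ 5) = 0.17·0.987757 + 0.36·0.906771 + 0.47·0.782846 = 0.862294.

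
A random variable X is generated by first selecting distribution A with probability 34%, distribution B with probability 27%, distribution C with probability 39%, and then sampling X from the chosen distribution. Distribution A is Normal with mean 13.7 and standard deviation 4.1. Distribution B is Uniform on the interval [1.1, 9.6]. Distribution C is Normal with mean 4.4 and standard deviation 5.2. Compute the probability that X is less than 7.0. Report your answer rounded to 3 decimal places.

Conditional on each component, P(X < 7.0): A: 0.0511141; B: 0.694118; C: 0.691462.
By total probability, P(X < 7.0) = 0.34·0.0511141 + 0.27·0.694118 + 0.39·0.691462 = 0.474461.

0.474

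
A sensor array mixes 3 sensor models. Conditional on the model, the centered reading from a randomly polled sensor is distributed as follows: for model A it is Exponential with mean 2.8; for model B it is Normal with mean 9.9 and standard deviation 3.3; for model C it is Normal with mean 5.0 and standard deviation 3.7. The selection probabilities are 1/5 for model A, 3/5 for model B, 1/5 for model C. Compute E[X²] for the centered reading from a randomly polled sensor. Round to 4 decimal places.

For each component E[X²] = Var + (mean)², giving A: 15.68; B: 108.9; C: 38.69.
Overall E[X²] = 0.2·15.68 + 0.6·108.9 + 0.2·38.69 = 76.214.

76.2140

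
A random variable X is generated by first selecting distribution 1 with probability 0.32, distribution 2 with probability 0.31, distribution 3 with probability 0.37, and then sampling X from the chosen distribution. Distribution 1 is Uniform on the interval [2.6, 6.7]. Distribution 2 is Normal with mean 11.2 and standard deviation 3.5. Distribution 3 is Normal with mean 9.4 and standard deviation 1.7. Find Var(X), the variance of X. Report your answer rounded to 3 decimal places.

12.614

Per component, 1: μ=4.65, E[X²]=23.0233; 2: μ=11.2, E[X²]=137.69; 3: μ=9.4, E[X²]=91.25.
E[X] = 0.32·4.65 + 0.31·11.2 + 0.37·9.4 = 8.438.
E[X²] = 0.32·23.0233 + 0.31·137.69 + 0.37·91.25 = 83.8139.
Var(X) = E[X²] − (E[X])² = 83.8139 − 71.1998 = 12.614.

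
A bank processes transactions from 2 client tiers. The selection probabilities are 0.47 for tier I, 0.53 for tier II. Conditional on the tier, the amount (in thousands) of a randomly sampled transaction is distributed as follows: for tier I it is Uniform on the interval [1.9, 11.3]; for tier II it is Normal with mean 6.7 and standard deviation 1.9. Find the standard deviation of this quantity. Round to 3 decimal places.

Per component, I: μ=6.6, E[X²]=50.9233; II: μ=6.7, E[X²]=48.5.
E[X] = 0.47·6.6 + 0.53·6.7 = 6.653.
E[X²] = 0.47·50.9233 + 0.53·48.5 = 49.639.
Var(X) = E[X²] − (E[X])² = 49.639 − 44.2624 = 5.37656.
SD(X) = √5.37656 = 2.31874.

2.319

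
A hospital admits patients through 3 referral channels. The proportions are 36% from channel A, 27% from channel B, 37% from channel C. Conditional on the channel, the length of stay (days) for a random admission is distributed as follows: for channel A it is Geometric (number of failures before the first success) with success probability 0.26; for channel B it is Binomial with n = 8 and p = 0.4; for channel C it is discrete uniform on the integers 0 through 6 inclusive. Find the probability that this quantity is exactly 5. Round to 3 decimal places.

Conditional on each channel, P(X = 5): A: 0.0576942; B: 0.123863; C: 0.142857.
By total probability, P(X = 5) = 0.36·0.0576942 + 0.27·0.123863 + 0.37·0.142857 = 0.10707.

0.107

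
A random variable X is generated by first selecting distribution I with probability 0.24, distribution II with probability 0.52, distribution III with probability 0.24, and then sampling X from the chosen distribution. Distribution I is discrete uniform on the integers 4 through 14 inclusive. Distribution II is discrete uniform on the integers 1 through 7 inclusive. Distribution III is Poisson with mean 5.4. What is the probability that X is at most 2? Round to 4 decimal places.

Conditional on each component, P(X ≤ 2): I: 0; II: 0.285714; III: 0.0947579.
By total probability, P(X ≤ 2) = 0.24·0 + 0.52·0.285714 + 0.24·0.0947579 = 0.171313.

0.1713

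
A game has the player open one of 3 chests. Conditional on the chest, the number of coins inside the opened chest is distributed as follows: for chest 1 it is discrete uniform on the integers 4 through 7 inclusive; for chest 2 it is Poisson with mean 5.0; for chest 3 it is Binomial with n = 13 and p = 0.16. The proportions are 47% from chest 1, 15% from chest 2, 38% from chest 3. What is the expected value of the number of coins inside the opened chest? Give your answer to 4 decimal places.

Component means — 1: 5.5; 2: 5; 3: 2.08.
E[X] = 0.47·5.5 + 0.15·5 + 0.38·2.08 = 4.1254.

4.1254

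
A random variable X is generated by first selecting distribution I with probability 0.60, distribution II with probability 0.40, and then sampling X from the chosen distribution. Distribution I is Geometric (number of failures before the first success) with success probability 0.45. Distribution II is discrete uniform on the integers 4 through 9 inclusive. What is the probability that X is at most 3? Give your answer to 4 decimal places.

Conditional on each component, P(X ≤ 3): I: 0.908494; II: 0.
By total probability, P(X ≤ 3) = 0.6·0.908494 + 0.4·0 = 0.545096.

0.5451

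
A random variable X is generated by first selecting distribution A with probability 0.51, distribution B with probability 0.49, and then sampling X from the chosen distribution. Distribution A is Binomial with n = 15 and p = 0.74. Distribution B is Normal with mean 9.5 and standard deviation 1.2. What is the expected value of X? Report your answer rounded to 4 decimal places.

10.3160

Component means — A: 11.1; B: 9.5.
E[X] = 0.51·11.1 + 0.49·9.5 = 10.316.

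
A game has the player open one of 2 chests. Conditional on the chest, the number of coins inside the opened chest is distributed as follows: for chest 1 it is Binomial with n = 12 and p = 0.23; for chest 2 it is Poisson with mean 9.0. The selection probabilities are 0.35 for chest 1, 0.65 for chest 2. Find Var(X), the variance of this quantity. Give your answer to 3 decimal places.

15.452

Per component, 1: μ=2.76, E[X²]=9.7428; 2: μ=9, E[X²]=90.
E[X] = 0.35·2.76 + 0.65·9 = 6.816.
E[X²] = 0.35·9.7428 + 0.65·90 = 61.91.
Var(X) = E[X²] − (E[X])² = 61.91 − 46.4579 = 15.4521.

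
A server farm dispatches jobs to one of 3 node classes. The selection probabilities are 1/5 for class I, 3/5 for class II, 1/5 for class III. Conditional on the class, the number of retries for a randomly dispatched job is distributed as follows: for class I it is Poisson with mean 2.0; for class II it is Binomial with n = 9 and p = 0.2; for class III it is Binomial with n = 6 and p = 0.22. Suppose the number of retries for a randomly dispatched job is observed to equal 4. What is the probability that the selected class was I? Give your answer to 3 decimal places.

0.291

Likelihoods P(X=4 | ·): I: 0.0902235; II: 0.0660603; III: 0.0213782.
Posterior ∝ prior × likelihood. Numerator for I: 0.2·0.0902235 = 0.0180447.
Normalizing constant: 0.2·0.0902235 + 0.6·0.0660603 + 0.2·0.0213782 = 0.0619565.
P(I | observation) = 0.0180447 / 0.0619565 = 0.291248.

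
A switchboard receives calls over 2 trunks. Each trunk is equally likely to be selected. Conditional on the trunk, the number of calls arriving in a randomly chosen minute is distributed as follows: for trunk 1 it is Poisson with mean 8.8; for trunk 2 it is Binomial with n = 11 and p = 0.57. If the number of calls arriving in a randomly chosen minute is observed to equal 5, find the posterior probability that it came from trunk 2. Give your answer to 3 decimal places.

0.726

Likelihoods P(X=5 | ·): 1: 0.0662889; 2: 0.175722.
Posterior ∝ prior × likelihood. Numerator for 2: 0.5·0.175722 = 0.0878612.
Normalizing constant: 0.5·0.0662889 + 0.5·0.175722 = 0.121006.
P(2 | observation) = 0.0878612 / 0.121006 = 0.726092.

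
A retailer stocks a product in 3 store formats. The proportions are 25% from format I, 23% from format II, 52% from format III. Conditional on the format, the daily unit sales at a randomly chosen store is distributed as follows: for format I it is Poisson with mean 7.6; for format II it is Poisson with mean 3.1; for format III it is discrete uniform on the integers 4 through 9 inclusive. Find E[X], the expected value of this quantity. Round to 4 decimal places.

5.9930

Component means — I: 7.6; II: 3.1; III: 6.5.
E[X] = 0.25·7.6 + 0.23·3.1 + 0.52·6.5 = 5.993.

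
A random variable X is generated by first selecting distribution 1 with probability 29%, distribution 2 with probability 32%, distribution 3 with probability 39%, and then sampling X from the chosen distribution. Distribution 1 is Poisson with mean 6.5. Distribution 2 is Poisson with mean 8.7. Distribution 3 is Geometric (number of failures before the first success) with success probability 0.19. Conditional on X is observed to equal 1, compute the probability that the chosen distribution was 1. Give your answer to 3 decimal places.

0.045

Likelihoods P(X=1 | ·): 1: 0.00977235; 2: 0.0014493; 3: 0.1539.
Posterior ∝ prior × likelihood. Numerator for 1: 0.29·0.00977235 = 0.00283398.
Normalizing constant: 0.29·0.00977235 + 0.32·0.0014493 + 0.39·0.1539 = 0.0633188.
P(1 | observation) = 0.00283398 / 0.0633188 = 0.0447574.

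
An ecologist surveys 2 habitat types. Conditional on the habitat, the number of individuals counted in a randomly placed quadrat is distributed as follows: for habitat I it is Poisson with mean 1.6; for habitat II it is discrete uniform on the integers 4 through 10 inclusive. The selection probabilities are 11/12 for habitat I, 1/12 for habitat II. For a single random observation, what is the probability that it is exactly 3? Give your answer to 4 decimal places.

Conditional on each habitat, P(X = 3): I: 0.137828; II: 0.
By total probability, P(X = 3) = 0.916667·0.137828 + 0.0833333·0 = 0.126342.

0.1263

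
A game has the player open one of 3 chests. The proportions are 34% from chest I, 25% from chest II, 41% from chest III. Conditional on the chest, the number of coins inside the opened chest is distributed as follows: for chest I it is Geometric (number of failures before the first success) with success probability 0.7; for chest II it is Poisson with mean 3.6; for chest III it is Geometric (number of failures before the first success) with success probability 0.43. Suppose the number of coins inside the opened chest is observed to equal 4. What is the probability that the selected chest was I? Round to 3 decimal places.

Likelihoods P(X=4 | ·): I: 0.00567; II: 0.191222; III: 0.0453908.
Posterior ∝ prior × likelihood. Numerator for I: 0.34·0.00567 = 0.0019278.
Normalizing constant: 0.34·0.00567 + 0.25·0.191222 + 0.41·0.0453908 = 0.0683436.
P(I | observation) = 0.0019278 / 0.0683436 = 0.0282075.

0.028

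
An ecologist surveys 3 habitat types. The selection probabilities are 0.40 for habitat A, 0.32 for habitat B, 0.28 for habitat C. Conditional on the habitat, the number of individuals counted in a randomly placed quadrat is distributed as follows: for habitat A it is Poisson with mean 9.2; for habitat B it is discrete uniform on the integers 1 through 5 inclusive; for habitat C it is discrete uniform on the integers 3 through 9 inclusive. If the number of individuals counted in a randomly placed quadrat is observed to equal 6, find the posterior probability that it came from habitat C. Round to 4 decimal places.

0.5403

Likelihoods P(X=6 | ·): A: 0.0850913; B: 0; C: 0.142857.
Posterior ∝ prior × likelihood. Numerator for C: 0.28·0.142857 = 0.04.
Normalizing constant: 0.4·0.0850913 + 0.32·0 + 0.28·0.142857 = 0.0740365.
P(C | observation) = 0.04 / 0.0740365 = 0.540274.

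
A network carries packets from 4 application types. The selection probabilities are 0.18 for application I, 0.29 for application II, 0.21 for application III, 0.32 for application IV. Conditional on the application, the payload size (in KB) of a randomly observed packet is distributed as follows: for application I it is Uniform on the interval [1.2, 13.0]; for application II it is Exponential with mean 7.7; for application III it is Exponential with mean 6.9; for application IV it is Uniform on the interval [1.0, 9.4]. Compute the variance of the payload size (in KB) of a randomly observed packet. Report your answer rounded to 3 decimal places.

32.204

Per component, I: μ=7.1, E[X²]=62.0133; II: μ=7.7, E[X²]=118.58; III: μ=6.9, E[X²]=95.22; IV: μ=5.2, E[X²]=32.92.
E[X] = 0.18·7.1 + 0.29·7.7 + 0.21·6.9 + 0.32·5.2 = 6.624.
E[X²] = 0.18·62.0133 + 0.29·118.58 + 0.21·95.22 + 0.32·32.92 = 76.0812.
Var(X) = E[X²] − (E[X])² = 76.0812 − 43.8774 = 32.2038.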